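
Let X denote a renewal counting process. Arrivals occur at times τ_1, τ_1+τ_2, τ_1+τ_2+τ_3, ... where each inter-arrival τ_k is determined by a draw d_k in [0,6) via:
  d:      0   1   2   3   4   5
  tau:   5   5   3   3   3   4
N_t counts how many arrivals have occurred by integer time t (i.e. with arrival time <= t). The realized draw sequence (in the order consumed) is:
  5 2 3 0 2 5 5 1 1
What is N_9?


2

draw d_1=5: τ_1=4, arrival time A_1=4
draw d_2=2: τ_2=3, arrival time A_2=7
draw d_3=3: τ_3=3, arrival time A_3=10
draw d_4=0: τ_4=5, arrival time A_4=15
draw d_5=2: τ_5=3, arrival time A_5=18
draw d_6=5: τ_6=4, arrival time A_6=22
draw d_7=5: τ_7=4, arrival time A_7=26
draw d_8=1: τ_8=5, arrival time A_8=31
draw d_9=1: τ_9=5, arrival time A_9=36
N_t over t=0..9: 0:0 1:0 2:0 3:0 4:1 5:1 6:1 7:2 8:2 9:2


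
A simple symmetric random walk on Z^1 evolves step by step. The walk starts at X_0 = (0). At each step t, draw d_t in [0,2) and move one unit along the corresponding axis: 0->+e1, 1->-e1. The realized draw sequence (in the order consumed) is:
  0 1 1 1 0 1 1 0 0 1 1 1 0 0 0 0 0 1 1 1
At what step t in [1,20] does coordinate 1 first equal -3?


t=0: X=(0), d=0 → +e1, X_1=(1)
t=1: X=(1), d=1 → -e1, X_2=(0)
t=2: X=(0), d=1 → -e1, X_3=(-1)
t=3: X=(-1), d=1 → -e1, X_4=(-2)
t=4: X=(-2), d=0 → +e1, X_5=(-1)
t=5: X=(-1), d=1 → -e1, X_6=(-2)
t=6: X=(-2), d=1 → -e1, X_7=(-3)
t=7: X=(-3), d=0 → +e1, X_8=(-2)
t=8: X=(-2), d=0 → +e1, X_9=(-1)
t=9: X=(-1), d=1 → -e1, X_10=(-2)
t=10: X=(-2), d=1 → -e1, X_11=(-3)
t=11: X=(-3), d=1 → -e1, X_12=(-4)
t=12: X=(-4), d=0 → +e1, X_13=(-3)
t=13: X=(-3), d=0 → +e1, X_14=(-2)
t=14: X=(-2), d=0 → +e1, X_15=(-1)
t=15: X=(-1), d=0 → +e1, X_16=(0)
t=16: X=(0), d=0 → +e1, X_17=(1)
t=17: X=(1), d=1 → -e1, X_18=(0)
t=18: X=(0), d=1 → -e1, X_19=(-1)
t=19: X=(-1), d=1 → -e1, X_20=(-2)

7


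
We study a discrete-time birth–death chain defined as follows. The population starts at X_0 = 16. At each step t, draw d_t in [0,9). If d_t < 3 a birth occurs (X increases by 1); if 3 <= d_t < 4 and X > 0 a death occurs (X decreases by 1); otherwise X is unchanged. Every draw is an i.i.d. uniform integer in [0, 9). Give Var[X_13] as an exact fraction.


X can drop by at most 1 per step and X_0 = 16 > T = 13, so X_t >= 16 − t >= 3 > 0 for every t <= 13: the floor at 0 (the 'and X > 0' condition) never binds. Hence X_13 = X_0 + Σ_{t<13} Y_t with i.i.d. increments Y_t = y(d_t) ∈ {+1, −1, 0}.
Outcome values over d=0..8: [1, 1, 1, -1, 0, 0, 0, 0, 0]
Σy = 2, Σy² = 4, M = 9
μ = 2/9 = 2/9,  σ² = 4/9 − (2/9)² = 32/81
Independent increments: Var[X_13] = 13·σ² = 13·(32/81) = 416/81

416/81


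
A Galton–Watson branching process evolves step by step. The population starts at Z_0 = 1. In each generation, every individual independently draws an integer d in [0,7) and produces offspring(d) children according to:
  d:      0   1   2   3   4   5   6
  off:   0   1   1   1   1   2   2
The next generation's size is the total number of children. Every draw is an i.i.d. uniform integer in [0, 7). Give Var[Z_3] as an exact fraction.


Outcome values over d=0..6: [0, 1, 1, 1, 1, 2, 2]
Σy = 8, Σy² = 12, M = 7
μ = 8/7 = 8/7,  σ² = 12/7 − (8/7)² = 20/49
V_0 = 0, E_0 = 1
V_1 = 20/49·E_0 + (8/7)²·V_0 = 20/49;  E_1 = 8/7
V_2 = 20/49·E_1 + (8/7)²·V_1 = 2400/2401;  E_2 = 64/49
V_3 = 20/49·E_2 + (8/7)²·V_2 = 216320/117649;  E_3 = 512/343

216320/117649


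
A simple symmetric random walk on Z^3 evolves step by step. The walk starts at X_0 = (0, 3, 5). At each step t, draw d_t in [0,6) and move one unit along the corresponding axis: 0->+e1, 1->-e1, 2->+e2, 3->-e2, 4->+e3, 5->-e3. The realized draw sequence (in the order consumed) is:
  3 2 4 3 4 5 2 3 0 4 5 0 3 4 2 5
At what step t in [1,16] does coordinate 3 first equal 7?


5

t=0: X=(0, 3, 5), d=3 → -e2, X_1=(0, 2, 5)
t=1: X=(0, 2, 5), d=2 → +e2, X_2=(0, 3, 5)
t=2: X=(0, 3, 5), d=4 → +e3, X_3=(0, 3, 6)
t=3: X=(0, 3, 6), d=3 → -e2, X_4=(0, 2, 6)
t=4: X=(0, 2, 6), d=4 → +e3, X_5=(0, 2, 7)
t=5: X=(0, 2, 7), d=5 → -e3, X_6=(0, 2, 6)
t=6: X=(0, 2, 6), d=2 → +e2, X_7=(0, 3, 6)
t=7: X=(0, 3, 6), d=3 → -e2, X_8=(0, 2, 6)
t=8: X=(0, 2, 6), d=0 → +e1, X_9=(1, 2, 6)
t=9: X=(1, 2, 6), d=4 → +e3, X_10=(1, 2, 7)
t=10: X=(1, 2, 7), d=5 → -e3, X_11=(1, 2, 6)
t=11: X=(1, 2, 6), d=0 → +e1, X_12=(2, 2, 6)
t=12: X=(2, 2, 6), d=3 → -e2, X_13=(2, 1, 6)
t=13: X=(2, 1, 6), d=4 → +e3, X_14=(2, 1, 7)
t=14: X=(2, 1, 7), d=2 → +e2, X_15=(2, 2, 7)
t=15: X=(2, 2, 7), d=5 → -e3, X_16=(2, 2, 6)


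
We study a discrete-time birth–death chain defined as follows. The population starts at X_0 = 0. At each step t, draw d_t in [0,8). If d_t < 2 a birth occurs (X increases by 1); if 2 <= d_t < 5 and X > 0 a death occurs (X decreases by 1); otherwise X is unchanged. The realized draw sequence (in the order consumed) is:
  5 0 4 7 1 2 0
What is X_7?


1

t=0: X=0, d=5 → hold, X_1=0
t=1: X=0, d=0 → birth, X_2=1
t=2: X=1, d=4 → death, X_3=0
t=3: X=0, d=7 → hold, X_4=0
t=4: X=0, d=1 → birth, X_5=1
t=5: X=1, d=2 → death, X_6=0
t=6: X=0, d=0 → birth, X_7=1


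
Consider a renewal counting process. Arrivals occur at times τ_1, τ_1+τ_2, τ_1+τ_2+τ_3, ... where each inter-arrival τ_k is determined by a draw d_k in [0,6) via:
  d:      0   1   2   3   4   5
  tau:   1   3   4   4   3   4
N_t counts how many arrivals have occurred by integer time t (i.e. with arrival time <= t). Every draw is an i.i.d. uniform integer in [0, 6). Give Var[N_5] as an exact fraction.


17698919/60466176

Inter-arrival values over d=0..5: [1, 3, 4, 4, 3, 4]
Each d has probability 1/6, so the pmf of τ is: f(1) = 1/6, f(3) = 1/3, f(4) = 1/2
Let p_n(j) = P(N_n = j), with p_0 = [1]. Condition on τ_1: p_n(0) = P(τ > n), and for j >= 1, p_n(j) = Σ_{k<=n} f(k)·p_{n−k}(j−1)
p_1 = [5/6, 1/6]  (j = 0..1)
p_2 = [5/6, 5/36, 1/36]  (j = 0..2)
p_3 = [1/2, 17/36, 5/216, 1/216]  (j = 0..3)
p_4 = [0, 31/36, 29/216, 5/1296, 1/1296]  (j = 0..4)
p_5 = [0, 25/36, 59/216, 41/1296, 5/7776, 1/7776]  (j = 0..5)
E[N_5] = Σ j·p_5(j) = 10411/7776;  E[N_5²] = Σ j²·p_5(j) = 5405/2592
Var[N_5] = 5405/2592 − (10411/7776)² = 17698919/60466176


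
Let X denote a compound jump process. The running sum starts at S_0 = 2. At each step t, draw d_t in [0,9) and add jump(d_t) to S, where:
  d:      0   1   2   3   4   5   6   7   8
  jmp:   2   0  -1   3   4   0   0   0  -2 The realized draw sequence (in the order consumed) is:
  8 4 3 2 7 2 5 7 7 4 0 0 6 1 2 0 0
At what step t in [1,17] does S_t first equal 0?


1

t=0: S=2, d=8, jump=-2, S_1=0
t=1: S=0, d=4, jump=4, S_2=4
t=2: S=4, d=3, jump=3, S_3=7
t=3: S=7, d=2, jump=-1, S_4=6
t=4: S=6, d=7, jump=0, S_5=6
t=5: S=6, d=2, jump=-1, S_6=5
t=6: S=5, d=5, jump=0, S_7=5
t=7: S=5, d=7, jump=0, S_8=5
t=8: S=5, d=7, jump=0, S_9=5
t=9: S=5, d=4, jump=4, S_10=9
t=10: S=9, d=0, jump=2, S_11=11
t=11: S=11, d=0, jump=2, S_12=13
t=12: S=13, d=6, jump=0, S_13=13
t=13: S=13, d=1, jump=0, S_14=13
t=14: S=13, d=2, jump=-1, S_15=12
t=15: S=12, d=0, jump=2, S_16=14
t=16: S=14, d=0, jump=2, S_17=16


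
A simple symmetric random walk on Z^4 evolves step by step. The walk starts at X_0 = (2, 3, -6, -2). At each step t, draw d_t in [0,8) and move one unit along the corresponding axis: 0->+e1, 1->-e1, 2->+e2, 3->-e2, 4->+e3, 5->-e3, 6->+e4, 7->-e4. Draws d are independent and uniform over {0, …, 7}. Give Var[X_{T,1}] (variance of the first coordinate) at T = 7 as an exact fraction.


Outcome values over d=0..7: [1, -1, 0, 0, 0, 0, 0, 0]
Σy = 0, Σy² = 2, M = 8
μ = 0/8 = 0,  σ² = 2/8 − (0)² = 1/4
Independent increments: Var[X_7] = 7·σ² = 7·(1/4) = 7/4

7/4


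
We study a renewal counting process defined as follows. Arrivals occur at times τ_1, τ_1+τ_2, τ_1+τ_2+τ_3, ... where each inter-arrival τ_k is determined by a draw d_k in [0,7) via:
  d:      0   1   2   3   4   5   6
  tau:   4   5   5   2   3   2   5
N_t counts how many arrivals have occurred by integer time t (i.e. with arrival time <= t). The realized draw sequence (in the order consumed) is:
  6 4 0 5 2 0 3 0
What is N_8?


draw d_1=6: τ_1=5, arrival time A_1=5
draw d_2=4: τ_2=3, arrival time A_2=8
draw d_3=0: τ_3=4, arrival time A_3=12
draw d_4=5: τ_4=2, arrival time A_4=14
draw d_5=2: τ_5=5, arrival time A_5=19
draw d_6=0: τ_6=4, arrival time A_6=23
draw d_7=3: τ_7=2, arrival time A_7=25
draw d_8=0: τ_8=4, arrival time A_8=29
N_t over t=0..8: 0:0 1:0 2:0 3:0 4:0 5:1 6:1 7:1 8:2

2


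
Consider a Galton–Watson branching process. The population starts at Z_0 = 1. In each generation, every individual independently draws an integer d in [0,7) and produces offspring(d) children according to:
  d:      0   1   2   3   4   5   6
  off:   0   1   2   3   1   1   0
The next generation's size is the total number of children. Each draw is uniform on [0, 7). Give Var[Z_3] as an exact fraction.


Outcome values over d=0..6: [0, 1, 2, 3, 1, 1, 0]
Σy = 8, Σy² = 16, M = 7
μ = 8/7 = 8/7,  σ² = 16/7 − (8/7)² = 48/49
V_0 = 0, E_0 = 1
V_1 = 48/49·E_0 + (8/7)²·V_0 = 48/49;  E_1 = 8/7
V_2 = 48/49·E_1 + (8/7)²·V_1 = 5760/2401;  E_2 = 64/49
V_3 = 48/49·E_2 + (8/7)²·V_2 = 519168/117649;  E_3 = 512/343

519168/117649


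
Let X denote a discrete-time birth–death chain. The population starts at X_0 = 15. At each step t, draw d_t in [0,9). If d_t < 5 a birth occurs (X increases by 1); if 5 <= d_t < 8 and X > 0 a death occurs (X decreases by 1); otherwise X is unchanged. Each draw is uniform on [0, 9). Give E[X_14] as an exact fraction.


X can drop by at most 1 per step and X_0 = 15 > T = 14, so X_t >= 15 − t >= 1 > 0 for every t <= 14: the floor at 0 (the 'and X > 0' condition) never binds. Hence X_14 = X_0 + Σ_{t<14} Y_t with i.i.d. increments Y_t = y(d_t) ∈ {+1, −1, 0}.
Outcome values over d=0..8: [1, 1, 1, 1, 1, -1, -1, -1, 0]
Σy = 2, Σy² = 8, M = 9
μ = 2/9 = 2/9,  σ² = 8/9 − (2/9)² = 68/81
E[X_14] = 15 + 14·(2/9) = 163/9

163/9


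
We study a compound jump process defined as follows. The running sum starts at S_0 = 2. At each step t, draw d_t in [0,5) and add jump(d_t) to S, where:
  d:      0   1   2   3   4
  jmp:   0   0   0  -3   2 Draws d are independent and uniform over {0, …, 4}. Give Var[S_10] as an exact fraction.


Outcome values over d=0..4: [0, 0, 0, -3, 2]
Σy = -1, Σy² = 13, M = 5
μ = -1/5 = -1/5,  σ² = 13/5 − (-1/5)² = 64/25
Independent increments: Var[S_10] = 10·σ² = 10·(64/25) = 128/5

128/5


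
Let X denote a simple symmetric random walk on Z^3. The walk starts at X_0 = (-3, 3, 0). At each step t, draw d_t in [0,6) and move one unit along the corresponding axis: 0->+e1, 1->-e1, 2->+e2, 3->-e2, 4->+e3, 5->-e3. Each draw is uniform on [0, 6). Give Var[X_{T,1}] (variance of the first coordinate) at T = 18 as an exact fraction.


6

Outcome values over d=0..5: [1, -1, 0, 0, 0, 0]
Σy = 0, Σy² = 2, M = 6
μ = 0/6 = 0,  σ² = 2/6 − (0)² = 1/3
Independent increments: Var[X_18] = 18·σ² = 18·(1/3) = 6


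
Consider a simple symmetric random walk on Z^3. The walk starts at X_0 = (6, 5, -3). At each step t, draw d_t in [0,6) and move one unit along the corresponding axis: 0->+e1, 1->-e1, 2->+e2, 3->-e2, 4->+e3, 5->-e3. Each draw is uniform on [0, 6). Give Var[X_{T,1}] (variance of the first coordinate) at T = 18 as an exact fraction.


6

Outcome values over d=0..5: [1, -1, 0, 0, 0, 0]
Σy = 0, Σy² = 2, M = 6
μ = 0/6 = 0,  σ² = 2/6 − (0)² = 1/3
Independent increments: Var[X_18] = 18·σ² = 18·(1/3) = 6


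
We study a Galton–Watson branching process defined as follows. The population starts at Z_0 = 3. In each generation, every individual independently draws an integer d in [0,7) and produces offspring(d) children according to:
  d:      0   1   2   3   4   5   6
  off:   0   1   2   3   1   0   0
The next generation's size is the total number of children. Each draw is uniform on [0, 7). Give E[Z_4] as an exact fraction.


Outcome values over d=0..6: [0, 1, 2, 3, 1, 0, 0]
Σy = 7, Σy² = 15, M = 7
μ = 7/7 = 1,  σ² = 15/7 − (1)² = 8/7
E[Z_0] = 3
E[Z_1] = 1·E[Z_0] = 3
E[Z_2] = 1·E[Z_1] = 3
E[Z_3] = 1·E[Z_2] = 3
E[Z_4] = 1·E[Z_3] = 3

3


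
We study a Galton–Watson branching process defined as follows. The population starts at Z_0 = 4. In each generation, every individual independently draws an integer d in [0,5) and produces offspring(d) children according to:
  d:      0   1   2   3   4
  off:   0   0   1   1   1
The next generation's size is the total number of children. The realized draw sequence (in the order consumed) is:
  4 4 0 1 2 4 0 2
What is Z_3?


gen 0: Z_0=4, draws=[4, 4, 0, 1], offspring=[1, 1, 0, 0], Z_1=2
gen 1: Z_1=2, draws=[2, 4], offspring=[1, 1], Z_2=2
gen 2: Z_2=2, draws=[0, 2], offspring=[0, 1], Z_3=1

1


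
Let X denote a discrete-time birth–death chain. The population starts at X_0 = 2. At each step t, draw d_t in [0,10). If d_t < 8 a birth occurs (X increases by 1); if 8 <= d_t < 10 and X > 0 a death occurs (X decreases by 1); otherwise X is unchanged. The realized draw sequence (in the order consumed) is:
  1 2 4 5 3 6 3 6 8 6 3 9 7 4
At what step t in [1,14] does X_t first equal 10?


8

t=0: X=2, d=1 → birth, X_1=3
t=1: X=3, d=2 → birth, X_2=4
t=2: X=4, d=4 → birth, X_3=5
t=3: X=5, d=5 → birth, X_4=6
t=4: X=6, d=3 → birth, X_5=7
t=5: X=7, d=6 → birth, X_6=8
t=6: X=8, d=3 → birth, X_7=9
t=7: X=9, d=6 → birth, X_8=10
t=8: X=10, d=8 → death, X_9=9
t=9: X=9, d=6 → birth, X_10=10
t=10: X=10, d=3 → birth, X_11=11
t=11: X=11, d=9 → death, X_12=10
t=12: X=10, d=7 → birth, X_13=11
t=13: X=11, d=4 → birth, X_14=12


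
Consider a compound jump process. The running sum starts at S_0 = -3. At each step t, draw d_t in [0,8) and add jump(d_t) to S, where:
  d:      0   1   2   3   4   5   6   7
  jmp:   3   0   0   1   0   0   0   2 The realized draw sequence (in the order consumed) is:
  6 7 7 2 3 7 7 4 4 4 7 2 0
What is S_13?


11

t=0: S=-3, d=6, jump=0, S_1=-3
t=1: S=-3, d=7, jump=2, S_2=-1
t=2: S=-1, d=7, jump=2, S_3=1
t=3: S=1, d=2, jump=0, S_4=1
t=4: S=1, d=3, jump=1, S_5=2
t=5: S=2, d=7, jump=2, S_6=4
t=6: S=4, d=7, jump=2, S_7=6
t=7: S=6, d=4, jump=0, S_8=6
t=8: S=6, d=4, jump=0, S_9=6
t=9: S=6, d=4, jump=0, S_10=6
t=10: S=6, d=7, jump=2, S_11=8
t=11: S=8, d=2, jump=0, S_12=8
t=12: S=8, d=0, jump=3, S_13=11


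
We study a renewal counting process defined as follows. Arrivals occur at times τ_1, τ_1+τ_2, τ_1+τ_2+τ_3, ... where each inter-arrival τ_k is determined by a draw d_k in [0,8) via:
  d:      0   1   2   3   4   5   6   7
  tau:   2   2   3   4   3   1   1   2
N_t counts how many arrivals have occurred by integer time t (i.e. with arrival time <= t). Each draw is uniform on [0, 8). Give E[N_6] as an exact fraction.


10163/4096

Inter-arrival values over d=0..7: [2, 2, 3, 4, 3, 1, 1, 2]
Each d has probability 1/8, so the pmf of τ is: f(1) = 1/4, f(2) = 3/8, f(3) = 1/4, f(4) = 1/8
Renewal equation for m(n) = E[N_n]: condition on τ_1 = k (if k <= n, one arrival plus a fresh copy on the remaining n−k steps): m(n) = F(n) + Σ_{k<=n} f(k)·m(n−k), where F(n) = P(τ <= n) and m(0) = 0
m(1) = F(1) = 1/4
m(2) = F(2) + f(1)·m(1) = 5/8 + 1/4·1/4 = 11/16
m(3) = F(3) + f(1)·m(2) + f(2)·m(1) = 7/8 + 1/4·11/16 + 3/8·1/4 = 73/64
m(4) = F(4) + f(1)·m(3) + f(2)·m(2) + f(3)·m(1) = 1 + 1/4·73/64 + 3/8·11/16 + 1/4·1/4 = 411/256
m(5) = F(5) + f(1)·m(4) + f(2)·m(3) + f(3)·m(2) + f(4)·m(1) = 1 + 1/4·411/256 + 3/8·73/64 + 1/4·11/16 + 1/8·1/4 = 2081/1024
m(6) = F(6) + f(1)·m(5) + f(2)·m(4) + f(3)·m(3) + f(4)·m(2) = 1 + 1/4·2081/1024 + 3/8·411/256 + 1/4·73/64 + 1/8·11/16 = 10163/4096
E[N_6] = m(6) = 10163/4096


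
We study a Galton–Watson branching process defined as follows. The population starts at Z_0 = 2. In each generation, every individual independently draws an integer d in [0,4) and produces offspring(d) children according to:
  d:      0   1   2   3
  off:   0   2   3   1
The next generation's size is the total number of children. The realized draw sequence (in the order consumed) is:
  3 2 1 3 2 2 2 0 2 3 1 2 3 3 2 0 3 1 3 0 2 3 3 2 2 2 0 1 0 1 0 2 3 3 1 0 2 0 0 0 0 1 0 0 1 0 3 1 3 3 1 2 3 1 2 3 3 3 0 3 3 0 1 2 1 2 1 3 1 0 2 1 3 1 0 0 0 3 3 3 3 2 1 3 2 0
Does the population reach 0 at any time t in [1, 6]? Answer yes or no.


gen 0: Z_0=2, draws=[3, 2], offspring=[1, 3], Z_1=4
gen 1: Z_1=4, draws=[1, 3, 2, 2], offspring=[2, 1, 3, 3], Z_2=9
gen 2: Z_2=9, draws=[2, 0, 2, 3, 1, 2, 3, 3, 2], offspring=[3, 0, 3, 1, 2, 3, 1, 1, 3], Z_3=17
gen 3: Z_3=17, draws=[0, 3, 1, 3, 0, 2, 3, 3, 2, 2, 2, 0, 1, 0, 1, 0, 2], offspring=[0, 1, 2, 1, 0, 3, 1, 1, 3, 3, 3, 0, 2, 0, 2, 0, 3], Z_4=25
gen 4: Z_4=25, draws=[3, 3, 1, 0, 2, 0, 0, 0, 0, 1, 0, 0, 1, 0, 3, 1, 3, 3, 1, 2, 3, 1, 2, 3, 3], offspring=[1, 1, 2, 0, 3, 0, 0, 0, 0, 2, 0, 0, 2, 0, 1, 2, 1, 1, 2, 3, 1, 2, 3, 1, 1], Z_5=29
gen 5: Z_5=29, draws=[3, 0, 3, 3, 0, 1, 2, 1, 2, 1, 3, 1, 0, 2, 1, 3, 1, 0, 0, 0, 3, 3, 3, 3, 2, 1, 3, 2, 0], offspring=[1, 0, 1, 1, 0, 2, 3, 2, 3, 2, 1, 2, 0, 3, 2, 1, 2, 0, 0, 0, 1, 1, 1, 1, 3, 2, 1, 3, 0], Z_6=39

no


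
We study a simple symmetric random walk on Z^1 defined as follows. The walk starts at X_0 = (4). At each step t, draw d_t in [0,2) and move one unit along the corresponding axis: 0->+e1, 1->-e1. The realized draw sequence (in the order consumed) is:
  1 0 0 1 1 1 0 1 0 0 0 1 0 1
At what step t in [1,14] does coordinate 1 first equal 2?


6

t=0: X=(4), d=1 → -e1, X_1=(3)
t=1: X=(3), d=0 → +e1, X_2=(4)
t=2: X=(4), d=0 → +e1, X_3=(5)
t=3: X=(5), d=1 → -e1, X_4=(4)
t=4: X=(4), d=1 → -e1, X_5=(3)
t=5: X=(3), d=1 → -e1, X_6=(2)
t=6: X=(2), d=0 → +e1, X_7=(3)
t=7: X=(3), d=1 → -e1, X_8=(2)
t=8: X=(2), d=0 → +e1, X_9=(3)
t=9: X=(3), d=0 → +e1, X_10=(4)
t=10: X=(4), d=0 → +e1, X_11=(5)
t=11: X=(5), d=1 → -e1, X_12=(4)
t=12: X=(4), d=0 → +e1, X_13=(5)
t=13: X=(5), d=1 → -e1, X_14=(4)


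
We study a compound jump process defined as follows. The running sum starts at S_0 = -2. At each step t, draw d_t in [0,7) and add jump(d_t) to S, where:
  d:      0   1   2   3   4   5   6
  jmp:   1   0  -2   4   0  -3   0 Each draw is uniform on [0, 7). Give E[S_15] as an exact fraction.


Outcome values over d=0..6: [1, 0, -2, 4, 0, -3, 0]
Σy = 0, Σy² = 30, M = 7
μ = 0/7 = 0,  σ² = 30/7 − (0)² = 30/7
E[S_15] = -2 + 15·(0) = -2

-2


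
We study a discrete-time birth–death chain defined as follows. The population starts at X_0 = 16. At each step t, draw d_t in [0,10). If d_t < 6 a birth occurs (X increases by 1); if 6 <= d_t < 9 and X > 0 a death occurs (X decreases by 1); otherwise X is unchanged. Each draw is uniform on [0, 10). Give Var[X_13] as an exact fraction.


X can drop by at most 1 per step and X_0 = 16 > T = 13, so X_t >= 16 − t >= 3 > 0 for every t <= 13: the floor at 0 (the 'and X > 0' condition) never binds. Hence X_13 = X_0 + Σ_{t<13} Y_t with i.i.d. increments Y_t = y(d_t) ∈ {+1, −1, 0}.
Outcome values over d=0..9: [1, 1, 1, 1, 1, 1, -1, -1, -1, 0]
Σy = 3, Σy² = 9, M = 10
μ = 3/10 = 3/10,  σ² = 9/10 − (3/10)² = 81/100
Independent increments: Var[X_13] = 13·σ² = 13·(81/100) = 1053/100

1053/100


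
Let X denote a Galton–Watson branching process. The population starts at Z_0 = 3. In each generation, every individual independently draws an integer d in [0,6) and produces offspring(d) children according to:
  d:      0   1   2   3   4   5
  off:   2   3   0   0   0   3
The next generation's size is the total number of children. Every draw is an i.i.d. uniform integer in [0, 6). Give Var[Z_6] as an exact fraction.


Outcome values over d=0..5: [2, 3, 0, 0, 0, 3]
Σy = 8, Σy² = 22, M = 6
μ = 8/6 = 4/3,  σ² = 22/6 − (4/3)² = 17/9
V_0 = 0, E_0 = 3
V_1 = 17/9·E_0 + (4/3)²·V_0 = 17/3;  E_1 = 4
V_2 = 17/9·E_1 + (4/3)²·V_1 = 476/27;  E_2 = 16/3
V_3 = 17/9·E_2 + (4/3)²·V_2 = 10064/243;  E_3 = 64/9
V_4 = 17/9·E_3 + (4/3)²·V_3 = 190400/2187;  E_4 = 256/27
V_5 = 17/9·E_4 + (4/3)²·V_4 = 3398912/19683;  E_5 = 1024/81
V_6 = 17/9·E_5 + (4/3)²·V_5 = 58612736/177147;  E_6 = 4096/243

58612736/177147


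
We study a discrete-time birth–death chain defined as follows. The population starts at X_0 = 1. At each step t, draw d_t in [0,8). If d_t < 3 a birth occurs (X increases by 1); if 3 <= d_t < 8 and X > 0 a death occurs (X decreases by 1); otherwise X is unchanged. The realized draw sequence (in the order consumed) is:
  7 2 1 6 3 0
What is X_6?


t=0: X=1, d=7 → death, X_1=0
t=1: X=0, d=2 → birth, X_2=1
t=2: X=1, d=1 → birth, X_3=2
t=3: X=2, d=6 → death, X_4=1
t=4: X=1, d=3 → death, X_5=0
t=5: X=0, d=0 → birth, X_6=1

1


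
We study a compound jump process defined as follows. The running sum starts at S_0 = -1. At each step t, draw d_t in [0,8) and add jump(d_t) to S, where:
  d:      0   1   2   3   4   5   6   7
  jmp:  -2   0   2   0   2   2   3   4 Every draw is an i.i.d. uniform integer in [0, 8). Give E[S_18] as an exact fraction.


95/4

Outcome values over d=0..7: [-2, 0, 2, 0, 2, 2, 3, 4]
Σy = 11, Σy² = 41, M = 8
μ = 11/8 = 11/8,  σ² = 41/8 − (11/8)² = 207/64
E[S_18] = -1 + 18·(11/8) = 95/4


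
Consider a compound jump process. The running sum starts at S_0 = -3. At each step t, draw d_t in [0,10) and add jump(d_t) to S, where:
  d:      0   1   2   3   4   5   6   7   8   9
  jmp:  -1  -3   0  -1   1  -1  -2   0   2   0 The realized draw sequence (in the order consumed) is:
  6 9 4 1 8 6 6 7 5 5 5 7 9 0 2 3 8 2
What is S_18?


t=0: S=-3, d=6, jump=-2, S_1=-5
t=1: S=-5, d=9, jump=0, S_2=-5
t=2: S=-5, d=4, jump=1, S_3=-4
t=3: S=-4, d=1, jump=-3, S_4=-7
t=4: S=-7, d=8, jump=2, S_5=-5
t=5: S=-5, d=6, jump=-2, S_6=-7
t=6: S=-7, d=6, jump=-2, S_7=-9
t=7: S=-9, d=7, jump=0, S_8=-9
t=8: S=-9, d=5, jump=-1, S_9=-10
t=9: S=-10, d=5, jump=-1, S_10=-11
t=10: S=-11, d=5, jump=-1, S_11=-12
t=11: S=-12, d=7, jump=0, S_12=-12
t=12: S=-12, d=9, jump=0, S_13=-12
t=13: S=-12, d=0, jump=-1, S_14=-13
t=14: S=-13, d=2, jump=0, S_15=-13
t=15: S=-13, d=3, jump=-1, S_16=-14
t=16: S=-14, d=8, jump=2, S_17=-12
t=17: S=-12, d=2, jump=0, S_18=-12

-12


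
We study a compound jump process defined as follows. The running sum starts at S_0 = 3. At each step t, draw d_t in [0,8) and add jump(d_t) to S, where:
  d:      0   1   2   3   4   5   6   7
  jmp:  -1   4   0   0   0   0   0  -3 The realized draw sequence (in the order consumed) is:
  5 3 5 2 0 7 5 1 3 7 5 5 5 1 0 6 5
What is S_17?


t=0: S=3, d=5, jump=0, S_1=3
t=1: S=3, d=3, jump=0, S_2=3
t=2: S=3, d=5, jump=0, S_3=3
t=3: S=3, d=2, jump=0, S_4=3
t=4: S=3, d=0, jump=-1, S_5=2
t=5: S=2, d=7, jump=-3, S_6=-1
t=6: S=-1, d=5, jump=0, S_7=-1
t=7: S=-1, d=1, jump=4, S_8=3
t=8: S=3, d=3, jump=0, S_9=3
t=9: S=3, d=7, jump=-3, S_10=0
t=10: S=0, d=5, jump=0, S_11=0
t=11: S=0, d=5, jump=0, S_12=0
t=12: S=0, d=5, jump=0, S_13=0
t=13: S=0, d=1, jump=4, S_14=4
t=14: S=4, d=0, jump=-1, S_15=3
t=15: S=3, d=6, jump=0, S_16=3
t=16: S=3, d=5, jump=0, S_17=3

3


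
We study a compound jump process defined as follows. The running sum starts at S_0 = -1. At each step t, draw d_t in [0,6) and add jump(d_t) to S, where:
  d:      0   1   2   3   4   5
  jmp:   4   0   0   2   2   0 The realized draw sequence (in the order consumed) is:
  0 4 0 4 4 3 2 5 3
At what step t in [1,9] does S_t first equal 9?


3

t=0: S=-1, d=0, jump=4, S_1=3
t=1: S=3, d=4, jump=2, S_2=5
t=2: S=5, d=0, jump=4, S_3=9
t=3: S=9, d=4, jump=2, S_4=11
t=4: S=11, d=4, jump=2, S_5=13
t=5: S=13, d=3, jump=2, S_6=15
t=6: S=15, d=2, jump=0, S_7=15
t=7: S=15, d=5, jump=0, S_8=15
t=8: S=15, d=3, jump=2, S_9=17


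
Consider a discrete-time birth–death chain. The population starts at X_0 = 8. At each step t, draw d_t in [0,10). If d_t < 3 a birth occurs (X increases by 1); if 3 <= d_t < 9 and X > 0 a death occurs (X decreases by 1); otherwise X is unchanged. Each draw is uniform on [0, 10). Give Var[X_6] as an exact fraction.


243/50

X can drop by at most 1 per step and X_0 = 8 > T = 6, so X_t >= 8 − t >= 2 > 0 for every t <= 6: the floor at 0 (the 'and X > 0' condition) never binds. Hence X_6 = X_0 + Σ_{t<6} Y_t with i.i.d. increments Y_t = y(d_t) ∈ {+1, −1, 0}.
Outcome values over d=0..9: [1, 1, 1, -1, -1, -1, -1, -1, -1, 0]
Σy = -3, Σy² = 9, M = 10
μ = -3/10 = -3/10,  σ² = 9/10 − (-3/10)² = 81/100
Independent increments: Var[X_6] = 6·σ² = 6·(81/100) = 243/50


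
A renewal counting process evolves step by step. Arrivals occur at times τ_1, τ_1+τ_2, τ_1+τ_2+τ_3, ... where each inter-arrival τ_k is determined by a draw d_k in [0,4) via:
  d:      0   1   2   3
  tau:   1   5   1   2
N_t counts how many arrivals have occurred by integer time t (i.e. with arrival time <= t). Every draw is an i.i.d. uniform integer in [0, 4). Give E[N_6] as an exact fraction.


169/64

Inter-arrival values over d=0..3: [1, 5, 1, 2]
Each d has probability 1/4, so the pmf of τ is: f(1) = 1/2, f(2) = 1/4, f(5) = 1/4
Renewal equation for m(n) = E[N_n]: condition on τ_1 = k (if k <= n, one arrival plus a fresh copy on the remaining n−k steps): m(n) = F(n) + Σ_{k<=n} f(k)·m(n−k), where F(n) = P(τ <= n) and m(0) = 0
m(1) = F(1) = 1/2
m(2) = F(2) + f(1)·m(1) = 3/4 + 1/2·1/2 = 1
m(3) = F(3) + f(1)·m(2) + f(2)·m(1) = 3/4 + 1/2·1 + 1/4·1/2 = 11/8
m(4) = F(4) + f(1)·m(3) + f(2)·m(2) = 3/4 + 1/2·11/8 + 1/4·1 = 27/16
m(5) = F(5) + f(1)·m(4) + f(2)·m(3) = 1 + 1/2·27/16 + 1/4·11/8 = 35/16
m(6) = F(6) + f(1)·m(5) + f(2)·m(4) + f(5)·m(1) = 1 + 1/2·35/16 + 1/4·27/16 + 1/4·1/2 = 169/64
E[N_6] = m(6) = 169/64


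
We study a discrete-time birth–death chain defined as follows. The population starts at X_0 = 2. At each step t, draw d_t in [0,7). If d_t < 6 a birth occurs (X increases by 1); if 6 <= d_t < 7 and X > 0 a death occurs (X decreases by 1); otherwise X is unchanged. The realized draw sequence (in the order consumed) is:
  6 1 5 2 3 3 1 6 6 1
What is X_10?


6

t=0: X=2, d=6 → death, X_1=1
t=1: X=1, d=1 → birth, X_2=2
t=2: X=2, d=5 → birth, X_3=3
t=3: X=3, d=2 → birth, X_4=4
t=4: X=4, d=3 → birth, X_5=5
t=5: X=5, d=3 → birth, X_6=6
t=6: X=6, d=1 → birth, X_7=7
t=7: X=7, d=6 → death, X_8=6
t=8: X=6, d=6 → death, X_9=5
t=9: X=5, d=1 → birth, X_10=6


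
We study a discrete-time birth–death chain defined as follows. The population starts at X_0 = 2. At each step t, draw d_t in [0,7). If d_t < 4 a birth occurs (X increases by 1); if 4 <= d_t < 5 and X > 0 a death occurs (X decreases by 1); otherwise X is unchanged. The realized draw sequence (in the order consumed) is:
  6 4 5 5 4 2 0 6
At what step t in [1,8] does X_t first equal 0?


t=0: X=2, d=6 → hold, X_1=2
t=1: X=2, d=4 → death, X_2=1
t=2: X=1, d=5 → hold, X_3=1
t=3: X=1, d=5 → hold, X_4=1
t=4: X=1, d=4 → death, X_5=0
t=5: X=0, d=2 → birth, X_6=1
t=6: X=1, d=0 → birth, X_7=2
t=7: X=2, d=6 → hold, X_8=2

5


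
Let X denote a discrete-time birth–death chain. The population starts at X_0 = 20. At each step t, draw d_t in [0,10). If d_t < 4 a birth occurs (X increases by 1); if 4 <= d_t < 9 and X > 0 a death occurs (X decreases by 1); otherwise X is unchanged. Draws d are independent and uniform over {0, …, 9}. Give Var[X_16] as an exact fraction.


X can drop by at most 1 per step and X_0 = 20 > T = 16, so X_t >= 20 − t >= 4 > 0 for every t <= 16: the floor at 0 (the 'and X > 0' condition) never binds. Hence X_16 = X_0 + Σ_{t<16} Y_t with i.i.d. increments Y_t = y(d_t) ∈ {+1, −1, 0}.
Outcome values over d=0..9: [1, 1, 1, 1, -1, -1, -1, -1, -1, 0]
Σy = -1, Σy² = 9, M = 10
μ = -1/10 = -1/10,  σ² = 9/10 − (-1/10)² = 89/100
Independent increments: Var[X_16] = 16·σ² = 16·(89/100) = 356/25

356/25


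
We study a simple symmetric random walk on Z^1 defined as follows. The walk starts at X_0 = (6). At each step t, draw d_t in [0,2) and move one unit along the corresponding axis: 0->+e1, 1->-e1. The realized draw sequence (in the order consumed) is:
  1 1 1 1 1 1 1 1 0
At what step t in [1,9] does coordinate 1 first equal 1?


5

t=0: X=(6), d=1 → -e1, X_1=(5)
t=1: X=(5), d=1 → -e1, X_2=(4)
t=2: X=(4), d=1 → -e1, X_3=(3)
t=3: X=(3), d=1 → -e1, X_4=(2)
t=4: X=(2), d=1 → -e1, X_5=(1)
t=5: X=(1), d=1 → -e1, X_6=(0)
t=6: X=(0), d=1 → -e1, X_7=(-1)
t=7: X=(-1), d=1 → -e1, X_8=(-2)
t=8: X=(-2), d=0 → +e1, X_9=(-1)


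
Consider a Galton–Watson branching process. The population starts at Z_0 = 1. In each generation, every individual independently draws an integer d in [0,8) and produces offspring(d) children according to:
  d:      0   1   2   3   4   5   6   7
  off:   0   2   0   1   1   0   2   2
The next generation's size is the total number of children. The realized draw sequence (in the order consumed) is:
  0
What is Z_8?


gen 0: Z_0=1, draws=[0], offspring=[0], Z_1=0
gen 1: Z_1=0, draws=[], offspring=[], Z_2=0
gen 2: Z_2=0, draws=[], offspring=[], Z_3=0
gen 3: Z_3=0, draws=[], offspring=[], Z_4=0
gen 4: Z_4=0, draws=[], offspring=[], Z_5=0
gen 5: Z_5=0, draws=[], offspring=[], Z_6=0
gen 6: Z_6=0, draws=[], offspring=[], Z_7=0
gen 7: Z_7=0, draws=[], offspring=[], Z_8=0

0


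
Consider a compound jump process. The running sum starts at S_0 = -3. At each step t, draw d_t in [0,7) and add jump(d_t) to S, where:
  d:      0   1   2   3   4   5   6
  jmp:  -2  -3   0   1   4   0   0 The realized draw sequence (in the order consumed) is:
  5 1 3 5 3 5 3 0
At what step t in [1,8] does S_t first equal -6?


t=0: S=-3, d=5, jump=0, S_1=-3
t=1: S=-3, d=1, jump=-3, S_2=-6
t=2: S=-6, d=3, jump=1, S_3=-5
t=3: S=-5, d=5, jump=0, S_4=-5
t=4: S=-5, d=3, jump=1, S_5=-4
t=5: S=-4, d=5, jump=0, S_6=-4
t=6: S=-4, d=3, jump=1, S_7=-3
t=7: S=-3, d=0, jump=-2, S_8=-5

2


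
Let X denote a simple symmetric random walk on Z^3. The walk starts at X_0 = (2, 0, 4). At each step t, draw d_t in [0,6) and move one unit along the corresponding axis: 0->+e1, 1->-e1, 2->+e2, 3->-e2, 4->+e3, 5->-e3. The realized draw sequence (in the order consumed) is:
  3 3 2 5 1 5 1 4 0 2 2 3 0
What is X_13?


t=0: X=(2, 0, 4), d=3 → -e2, X_1=(2, -1, 4)
t=1: X=(2, -1, 4), d=3 → -e2, X_2=(2, -2, 4)
t=2: X=(2, -2, 4), d=2 → +e2, X_3=(2, -1, 4)
t=3: X=(2, -1, 4), d=5 → -e3, X_4=(2, -1, 3)
t=4: X=(2, -1, 3), d=1 → -e1, X_5=(1, -1, 3)
t=5: X=(1, -1, 3), d=5 → -e3, X_6=(1, -1, 2)
t=6: X=(1, -1, 2), d=1 → -e1, X_7=(0, -1, 2)
t=7: X=(0, -1, 2), d=4 → +e3, X_8=(0, -1, 3)
t=8: X=(0, -1, 3), d=0 → +e1, X_9=(1, -1, 3)
t=9: X=(1, -1, 3), d=2 → +e2, X_10=(1, 0, 3)
t=10: X=(1, 0, 3), d=2 → +e2, X_11=(1, 1, 3)
t=11: X=(1, 1, 3), d=3 → -e2, X_12=(1, 0, 3)
t=12: X=(1, 0, 3), d=0 → +e1, X_13=(2, 0, 3)

(2, 0, 3)


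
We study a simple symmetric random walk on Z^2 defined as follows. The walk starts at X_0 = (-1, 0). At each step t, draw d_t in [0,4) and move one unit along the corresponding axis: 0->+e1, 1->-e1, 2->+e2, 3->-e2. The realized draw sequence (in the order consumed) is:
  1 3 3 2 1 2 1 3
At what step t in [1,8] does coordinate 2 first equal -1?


t=0: X=(-1, 0), d=1 → -e1, X_1=(-2, 0)
t=1: X=(-2, 0), d=3 → -e2, X_2=(-2, -1)
t=2: X=(-2, -1), d=3 → -e2, X_3=(-2, -2)
t=3: X=(-2, -2), d=2 → +e2, X_4=(-2, -1)
t=4: X=(-2, -1), d=1 → -e1, X_5=(-3, -1)
t=5: X=(-3, -1), d=2 → +e2, X_6=(-3, 0)
t=6: X=(-3, 0), d=1 → -e1, X_7=(-4, 0)
t=7: X=(-4, 0), d=3 → -e2, X_8=(-4, -1)

2


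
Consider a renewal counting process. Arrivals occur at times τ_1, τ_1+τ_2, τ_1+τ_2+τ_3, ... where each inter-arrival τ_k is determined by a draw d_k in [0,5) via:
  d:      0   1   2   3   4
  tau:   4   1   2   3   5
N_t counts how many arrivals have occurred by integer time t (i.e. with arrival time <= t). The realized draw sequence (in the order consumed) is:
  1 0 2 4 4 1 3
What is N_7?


draw d_1=1: τ_1=1, arrival time A_1=1
draw d_2=0: τ_2=4, arrival time A_2=5
draw d_3=2: τ_3=2, arrival time A_3=7
draw d_4=4: τ_4=5, arrival time A_4=12
draw d_5=4: τ_5=5, arrival time A_5=17
draw d_6=1: τ_6=1, arrival time A_6=18
draw d_7=3: τ_7=3, arrival time A_7=21
N_t over t=0..7: 0:0 1:1 2:1 3:1 4:1 5:2 6:2 7:3

3


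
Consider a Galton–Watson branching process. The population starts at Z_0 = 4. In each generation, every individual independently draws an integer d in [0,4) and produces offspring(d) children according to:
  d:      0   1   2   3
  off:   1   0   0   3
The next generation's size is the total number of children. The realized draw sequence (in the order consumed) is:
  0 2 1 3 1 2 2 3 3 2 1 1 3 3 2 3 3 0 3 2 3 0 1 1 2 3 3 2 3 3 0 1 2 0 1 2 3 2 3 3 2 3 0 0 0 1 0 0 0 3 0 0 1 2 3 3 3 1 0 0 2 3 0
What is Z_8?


gen 0: Z_0=4, draws=[0, 2, 1, 3], offspring=[1, 0, 0, 3], Z_1=4
gen 1: Z_1=4, draws=[1, 2, 2, 3], offspring=[0, 0, 0, 3], Z_2=3
gen 2: Z_2=3, draws=[3, 2, 1], offspring=[3, 0, 0], Z_3=3
gen 3: Z_3=3, draws=[1, 3, 3], offspring=[0, 3, 3], Z_4=6
gen 4: Z_4=6, draws=[2, 3, 3, 0, 3, 2], offspring=[0, 3, 3, 1, 3, 0], Z_5=10
gen 5: Z_5=10, draws=[3, 0, 1, 1, 2, 3, 3, 2, 3, 3], offspring=[3, 1, 0, 0, 0, 3, 3, 0, 3, 3], Z_6=16
gen 6: Z_6=16, draws=[0, 1, 2, 0, 1, 2, 3, 2, 3, 3, 2, 3, 0, 0, 0, 1], offspring=[1, 0, 0, 1, 0, 0, 3, 0, 3, 3, 0, 3, 1, 1, 1, 0], Z_7=17
gen 7: Z_7=17, draws=[0, 0, 0, 3, 0, 0, 1, 2, 3, 3, 3, 1, 0, 0, 2, 3, 0], offspring=[1, 1, 1, 3, 1, 1, 0, 0, 3, 3, 3, 0, 1, 1, 0, 3, 1], Z_8=23

23


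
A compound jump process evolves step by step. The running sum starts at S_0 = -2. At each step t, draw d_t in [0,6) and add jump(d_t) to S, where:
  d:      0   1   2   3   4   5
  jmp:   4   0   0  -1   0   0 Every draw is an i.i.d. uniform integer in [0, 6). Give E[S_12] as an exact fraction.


4

Outcome values over d=0..5: [4, 0, 0, -1, 0, 0]
Σy = 3, Σy² = 17, M = 6
μ = 3/6 = 1/2,  σ² = 17/6 − (1/2)² = 31/12
E[S_12] = -2 + 12·(1/2) = 4


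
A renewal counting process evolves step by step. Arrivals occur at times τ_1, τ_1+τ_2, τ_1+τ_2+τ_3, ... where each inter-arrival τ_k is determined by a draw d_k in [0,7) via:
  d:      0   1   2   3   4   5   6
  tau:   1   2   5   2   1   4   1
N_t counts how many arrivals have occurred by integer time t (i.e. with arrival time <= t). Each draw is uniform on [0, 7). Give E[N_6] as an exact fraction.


301463/117649

Inter-arrival values over d=0..6: [1, 2, 5, 2, 1, 4, 1]
Each d has probability 1/7, so the pmf of τ is: f(1) = 3/7, f(2) = 2/7, f(4) = 1/7, f(5) = 1/7
Renewal equation for m(n) = E[N_n]: condition on τ_1 = k (if k <= n, one arrival plus a fresh copy on the remaining n−k steps): m(n) = F(n) + Σ_{k<=n} f(k)·m(n−k), where F(n) = P(τ <= n) and m(0) = 0
m(1) = F(1) = 3/7
m(2) = F(2) + f(1)·m(1) = 5/7 + 3/7·3/7 = 44/49
m(3) = F(3) + f(1)·m(2) + f(2)·m(1) = 5/7 + 3/7·44/49 + 2/7·3/7 = 419/343
m(4) = F(4) + f(1)·m(3) + f(2)·m(2) = 6/7 + 3/7·419/343 + 2/7·44/49 = 3931/2401
m(5) = F(5) + f(1)·m(4) + f(2)·m(3) + f(4)·m(1) = 1 + 3/7·3931/2401 + 2/7·419/343 + 1/7·3/7 = 35495/16807
m(6) = F(6) + f(1)·m(5) + f(2)·m(4) + f(4)·m(2) + f(5)·m(1) = 1 + 3/7·35495/16807 + 2/7·3931/2401 + 1/7·44/49 + 1/7·3/7 = 301463/117649
E[N_6] = m(6) = 301463/117649


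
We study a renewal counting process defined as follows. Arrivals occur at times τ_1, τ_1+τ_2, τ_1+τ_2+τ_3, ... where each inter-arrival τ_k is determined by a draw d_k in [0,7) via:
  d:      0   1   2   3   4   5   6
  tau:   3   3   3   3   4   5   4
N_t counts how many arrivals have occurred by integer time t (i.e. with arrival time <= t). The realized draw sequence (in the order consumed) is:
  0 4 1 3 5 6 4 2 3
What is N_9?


draw d_1=0: τ_1=3, arrival time A_1=3
draw d_2=4: τ_2=4, arrival time A_2=7
draw d_3=1: τ_3=3, arrival time A_3=10
draw d_4=3: τ_4=3, arrival time A_4=13
draw d_5=5: τ_5=5, arrival time A_5=18
draw d_6=6: τ_6=4, arrival time A_6=22
draw d_7=4: τ_7=4, arrival time A_7=26
draw d_8=2: τ_8=3, arrival time A_8=29
draw d_9=3: τ_9=3, arrival time A_9=32
N_t over t=0..9: 0:0 1:0 2:0 3:1 4:1 5:1 6:1 7:2 8:2 9:2

2


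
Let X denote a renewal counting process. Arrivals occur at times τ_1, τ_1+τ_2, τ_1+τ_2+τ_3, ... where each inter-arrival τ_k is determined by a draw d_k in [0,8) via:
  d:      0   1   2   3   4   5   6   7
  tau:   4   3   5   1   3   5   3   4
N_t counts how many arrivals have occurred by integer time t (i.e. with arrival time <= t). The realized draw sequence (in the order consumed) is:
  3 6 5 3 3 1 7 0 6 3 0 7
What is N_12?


draw d_1=3: τ_1=1, arrival time A_1=1
draw d_2=6: τ_2=3, arrival time A_2=4
draw d_3=5: τ_3=5, arrival time A_3=9
draw d_4=3: τ_4=1, arrival time A_4=10
draw d_5=3: τ_5=1, arrival time A_5=11
draw d_6=1: τ_6=3, arrival time A_6=14
draw d_7=7: τ_7=4, arrival time A_7=18
draw d_8=0: τ_8=4, arrival time A_8=22
draw d_9=6: τ_9=3, arrival time A_9=25
draw d_10=3: τ_10=1, arrival time A_10=26
draw d_11=0: τ_11=4, arrival time A_11=30
draw d_12=7: τ_12=4, arrival time A_12=34
N_t over t=0..12: 0:0 1:1 2:1 3:1 4:2 5:2 6:2 7:2 8:2 9:3 10:4 11:5 12:5

5


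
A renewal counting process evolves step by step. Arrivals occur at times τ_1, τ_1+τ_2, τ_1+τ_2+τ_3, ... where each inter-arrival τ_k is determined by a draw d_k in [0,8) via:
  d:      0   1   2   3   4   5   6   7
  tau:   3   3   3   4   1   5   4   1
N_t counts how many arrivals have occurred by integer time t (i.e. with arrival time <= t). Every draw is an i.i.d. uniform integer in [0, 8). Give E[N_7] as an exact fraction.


34061/16384

Inter-arrival values over d=0..7: [3, 3, 3, 4, 1, 5, 4, 1]
Each d has probability 1/8, so the pmf of τ is: f(1) = 1/4, f(3) = 3/8, f(4) = 1/4, f(5) = 1/8
Renewal equation for m(n) = E[N_n]: condition on τ_1 = k (if k <= n, one arrival plus a fresh copy on the remaining n−k steps): m(n) = F(n) + Σ_{k<=n} f(k)·m(n−k), where F(n) = P(τ <= n) and m(0) = 0
m(1) = F(1) = 1/4
m(2) = F(2) + f(1)·m(1) = 1/4 + 1/4·1/4 = 5/16
m(3) = F(3) + f(1)·m(2) = 5/8 + 1/4·5/16 = 45/64
m(4) = F(4) + f(1)·m(3) + f(3)·m(1) = 7/8 + 1/4·45/64 + 3/8·1/4 = 293/256
m(5) = F(5) + f(1)·m(4) + f(3)·m(2) + f(4)·m(1) = 1 + 1/4·293/256 + 3/8·5/16 + 1/4·1/4 = 1501/1024
m(6) = F(6) + f(1)·m(5) + f(3)·m(3) + f(4)·m(2) + f(5)·m(1) = 1 + 1/4·1501/1024 + 3/8·45/64 + 1/4·5/16 + 1/8·1/4 = 7125/4096
m(7) = F(7) + f(1)·m(6) + f(3)·m(4) + f(4)·m(3) + f(5)·m(2) = 1 + 1/4·7125/4096 + 3/8·293/256 + 1/4·45/64 + 1/8·5/16 = 34061/16384
E[N_7] = m(7) = 34061/16384


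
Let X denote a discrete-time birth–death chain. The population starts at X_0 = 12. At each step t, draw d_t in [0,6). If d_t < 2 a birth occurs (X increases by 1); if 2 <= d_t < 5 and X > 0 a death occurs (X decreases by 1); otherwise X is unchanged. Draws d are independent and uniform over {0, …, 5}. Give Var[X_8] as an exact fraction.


X can drop by at most 1 per step and X_0 = 12 > T = 8, so X_t >= 12 − t >= 4 > 0 for every t <= 8: the floor at 0 (the 'and X > 0' condition) never binds. Hence X_8 = X_0 + Σ_{t<8} Y_t with i.i.d. increments Y_t = y(d_t) ∈ {+1, −1, 0}.
Outcome values over d=0..5: [1, 1, -1, -1, -1, 0]
Σy = -1, Σy² = 5, M = 6
μ = -1/6 = -1/6,  σ² = 5/6 − (-1/6)² = 29/36
Independent increments: Var[X_8] = 8·σ² = 8·(29/36) = 58/9

58/9


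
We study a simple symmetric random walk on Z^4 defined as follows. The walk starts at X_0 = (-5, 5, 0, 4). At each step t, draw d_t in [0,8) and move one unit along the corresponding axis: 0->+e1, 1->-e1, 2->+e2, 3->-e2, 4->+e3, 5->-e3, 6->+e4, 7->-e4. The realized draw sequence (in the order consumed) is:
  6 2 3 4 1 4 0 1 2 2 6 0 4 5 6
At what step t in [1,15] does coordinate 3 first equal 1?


4

t=0: X=(-5, 5, 0, 4), d=6 → +e4, X_1=(-5, 5, 0, 5)
t=1: X=(-5, 5, 0, 5), d=2 → +e2, X_2=(-5, 6, 0, 5)
t=2: X=(-5, 6, 0, 5), d=3 → -e2, X_3=(-5, 5, 0, 5)
t=3: X=(-5, 5, 0, 5), d=4 → +e3, X_4=(-5, 5, 1, 5)
t=4: X=(-5, 5, 1, 5), d=1 → -e1, X_5=(-6, 5, 1, 5)
t=5: X=(-6, 5, 1, 5), d=4 → +e3, X_6=(-6, 5, 2, 5)
t=6: X=(-6, 5, 2, 5), d=0 → +e1, X_7=(-5, 5, 2, 5)
t=7: X=(-5, 5, 2, 5), d=1 → -e1, X_8=(-6, 5, 2, 5)
t=8: X=(-6, 5, 2, 5), d=2 → +e2, X_9=(-6, 6, 2, 5)
t=9: X=(-6, 6, 2, 5), d=2 → +e2, X_10=(-6, 7, 2, 5)
t=10: X=(-6, 7, 2, 5), d=6 → +e4, X_11=(-6, 7, 2, 6)
t=11: X=(-6, 7, 2, 6), d=0 → +e1, X_12=(-5, 7, 2, 6)
t=12: X=(-5, 7, 2, 6), d=4 → +e3, X_13=(-5, 7, 3, 6)
t=13: X=(-5, 7, 3, 6), d=5 → -e3, X_14=(-5, 7, 2, 6)
t=14: X=(-5, 7, 2, 6), d=6 → +e4, X_15=(-5, 7, 2, 7)
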